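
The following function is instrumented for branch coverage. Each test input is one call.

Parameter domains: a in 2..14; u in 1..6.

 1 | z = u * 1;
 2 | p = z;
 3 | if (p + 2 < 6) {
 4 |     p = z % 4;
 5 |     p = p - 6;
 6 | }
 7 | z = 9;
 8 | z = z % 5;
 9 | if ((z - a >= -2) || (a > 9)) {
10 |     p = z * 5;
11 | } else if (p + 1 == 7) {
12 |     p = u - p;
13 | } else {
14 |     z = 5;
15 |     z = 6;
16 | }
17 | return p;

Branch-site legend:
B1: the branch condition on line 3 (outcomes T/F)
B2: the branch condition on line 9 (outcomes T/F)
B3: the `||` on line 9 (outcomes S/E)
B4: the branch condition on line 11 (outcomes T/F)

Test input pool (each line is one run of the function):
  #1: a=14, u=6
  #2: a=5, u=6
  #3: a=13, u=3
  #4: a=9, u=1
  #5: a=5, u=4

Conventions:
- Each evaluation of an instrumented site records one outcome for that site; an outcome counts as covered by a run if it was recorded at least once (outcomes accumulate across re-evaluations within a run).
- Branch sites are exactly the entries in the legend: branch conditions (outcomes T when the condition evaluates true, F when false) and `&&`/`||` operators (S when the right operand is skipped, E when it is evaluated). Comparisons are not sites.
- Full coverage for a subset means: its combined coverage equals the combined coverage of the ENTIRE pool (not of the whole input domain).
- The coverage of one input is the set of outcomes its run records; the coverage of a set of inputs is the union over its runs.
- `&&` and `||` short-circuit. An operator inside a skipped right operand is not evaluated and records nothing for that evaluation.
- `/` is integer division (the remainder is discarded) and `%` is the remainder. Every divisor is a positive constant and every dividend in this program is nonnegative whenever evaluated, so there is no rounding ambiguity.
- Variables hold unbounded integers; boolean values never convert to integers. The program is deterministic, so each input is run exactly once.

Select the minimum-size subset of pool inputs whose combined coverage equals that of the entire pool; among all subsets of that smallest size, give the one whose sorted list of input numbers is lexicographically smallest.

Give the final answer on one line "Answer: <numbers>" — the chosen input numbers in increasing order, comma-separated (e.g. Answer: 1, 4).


test 1 (a=14, u=6) fires B1->F, B3->E, B2->T; hits B1=F, B2=T, B3=E
test 2 (a=5, u=6) fires B1->F, B3->S, B2->T; hits B1=F, B2=T, B3=S
test 3 (a=13, u=3) fires B1->T, B3->E, B2->T; hits B1=T, B2=T, B3=E
test 4 (a=9, u=1) fires B1->T, B3->E, B2->F, B4->F; hits B1=T, B2=F, B3=E, B4=F
test 5 (a=5, u=4) fires B1->F, B3->S, B2->T; hits B1=F, B2=T, B3=S
the full pool covers 7 outcomes: B1=T, B1=F, B2=T, B2=F, B3=S, B3=E, B4=F
size 1 is not enough: best union over all size-1 subsets is 4/7
size 2: inputs {2, 4} cover all 7 outcomes, and no lexicographically smaller subset of this size does
Answer: 2, 4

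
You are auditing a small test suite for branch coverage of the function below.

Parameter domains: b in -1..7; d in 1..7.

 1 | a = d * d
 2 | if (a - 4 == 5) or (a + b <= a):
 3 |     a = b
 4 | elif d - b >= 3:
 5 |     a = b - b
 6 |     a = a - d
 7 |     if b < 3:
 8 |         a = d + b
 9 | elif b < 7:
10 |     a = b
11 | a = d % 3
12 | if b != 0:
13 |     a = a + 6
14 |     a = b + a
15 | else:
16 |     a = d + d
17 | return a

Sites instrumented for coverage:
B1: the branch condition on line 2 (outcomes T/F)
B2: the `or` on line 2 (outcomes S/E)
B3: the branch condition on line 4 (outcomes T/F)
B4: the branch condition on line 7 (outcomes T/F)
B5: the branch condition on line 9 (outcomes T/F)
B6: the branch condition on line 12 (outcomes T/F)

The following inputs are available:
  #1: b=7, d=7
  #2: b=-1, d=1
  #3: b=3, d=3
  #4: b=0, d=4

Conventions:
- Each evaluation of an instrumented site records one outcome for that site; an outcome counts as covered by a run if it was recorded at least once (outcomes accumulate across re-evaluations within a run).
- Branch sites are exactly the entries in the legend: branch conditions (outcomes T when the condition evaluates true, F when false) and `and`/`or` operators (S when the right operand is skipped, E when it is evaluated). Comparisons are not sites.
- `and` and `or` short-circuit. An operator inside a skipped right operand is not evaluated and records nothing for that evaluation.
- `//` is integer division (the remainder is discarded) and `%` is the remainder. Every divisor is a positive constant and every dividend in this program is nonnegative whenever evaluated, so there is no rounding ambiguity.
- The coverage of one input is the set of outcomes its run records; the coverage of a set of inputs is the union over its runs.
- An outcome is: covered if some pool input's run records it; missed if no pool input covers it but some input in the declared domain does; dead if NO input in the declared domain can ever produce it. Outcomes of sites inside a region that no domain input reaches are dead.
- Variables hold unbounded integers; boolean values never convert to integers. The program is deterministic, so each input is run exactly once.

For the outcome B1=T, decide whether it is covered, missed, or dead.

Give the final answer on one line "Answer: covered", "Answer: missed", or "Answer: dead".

B1=T is recorded by pool input(s) 2, 3, 4 -> covered

Answer: covered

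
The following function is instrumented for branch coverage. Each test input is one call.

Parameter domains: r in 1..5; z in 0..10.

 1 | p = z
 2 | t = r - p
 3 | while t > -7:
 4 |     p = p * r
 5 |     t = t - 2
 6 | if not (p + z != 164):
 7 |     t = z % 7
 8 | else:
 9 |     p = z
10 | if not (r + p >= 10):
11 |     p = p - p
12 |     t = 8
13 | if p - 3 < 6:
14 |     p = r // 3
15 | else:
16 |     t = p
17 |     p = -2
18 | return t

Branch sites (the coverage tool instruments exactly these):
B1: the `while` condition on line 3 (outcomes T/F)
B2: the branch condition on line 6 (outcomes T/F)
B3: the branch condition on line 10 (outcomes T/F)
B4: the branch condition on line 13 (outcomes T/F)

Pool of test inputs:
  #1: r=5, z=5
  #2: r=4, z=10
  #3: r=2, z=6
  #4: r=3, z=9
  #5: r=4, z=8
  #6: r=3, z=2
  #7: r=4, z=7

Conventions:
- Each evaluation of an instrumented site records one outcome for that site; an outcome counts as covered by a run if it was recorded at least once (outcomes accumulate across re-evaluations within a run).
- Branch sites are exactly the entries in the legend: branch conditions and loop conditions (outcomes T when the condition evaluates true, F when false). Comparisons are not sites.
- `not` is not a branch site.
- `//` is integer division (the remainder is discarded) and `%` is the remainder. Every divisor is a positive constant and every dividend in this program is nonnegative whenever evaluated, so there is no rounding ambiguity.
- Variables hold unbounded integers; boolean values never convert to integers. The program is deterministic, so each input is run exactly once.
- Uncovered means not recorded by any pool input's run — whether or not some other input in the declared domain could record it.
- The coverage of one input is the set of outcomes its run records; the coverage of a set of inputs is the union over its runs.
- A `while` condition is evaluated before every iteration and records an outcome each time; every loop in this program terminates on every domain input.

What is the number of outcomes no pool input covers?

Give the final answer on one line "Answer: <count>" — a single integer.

input #1 (r=5, z=5): covers B1=T, B1=F, B2=F, B3=F, B4=T
input #2 (r=4, z=10): covers B1=T, B1=F, B2=F, B3=F, B4=F
input #3 (r=2, z=6): covers B1=T, B1=F, B2=F, B3=T, B4=T
input #4 (r=3, z=9): covers B1=T, B1=F, B2=F, B3=F, B4=F
input #5 (r=4, z=8): covers B1=T, B1=F, B2=F, B3=F, B4=T
input #6 (r=3, z=2): covers B1=T, B1=F, B2=T, B3=F, B4=F
input #7 (r=4, z=7): covers B1=T, B1=F, B2=F, B3=F, B4=T
union over the pool: B1=T, B1=F, B2=T, B2=F, B3=T, B3=F, B4=T, B4=F
uncovered (0 of 8): none

Answer: 0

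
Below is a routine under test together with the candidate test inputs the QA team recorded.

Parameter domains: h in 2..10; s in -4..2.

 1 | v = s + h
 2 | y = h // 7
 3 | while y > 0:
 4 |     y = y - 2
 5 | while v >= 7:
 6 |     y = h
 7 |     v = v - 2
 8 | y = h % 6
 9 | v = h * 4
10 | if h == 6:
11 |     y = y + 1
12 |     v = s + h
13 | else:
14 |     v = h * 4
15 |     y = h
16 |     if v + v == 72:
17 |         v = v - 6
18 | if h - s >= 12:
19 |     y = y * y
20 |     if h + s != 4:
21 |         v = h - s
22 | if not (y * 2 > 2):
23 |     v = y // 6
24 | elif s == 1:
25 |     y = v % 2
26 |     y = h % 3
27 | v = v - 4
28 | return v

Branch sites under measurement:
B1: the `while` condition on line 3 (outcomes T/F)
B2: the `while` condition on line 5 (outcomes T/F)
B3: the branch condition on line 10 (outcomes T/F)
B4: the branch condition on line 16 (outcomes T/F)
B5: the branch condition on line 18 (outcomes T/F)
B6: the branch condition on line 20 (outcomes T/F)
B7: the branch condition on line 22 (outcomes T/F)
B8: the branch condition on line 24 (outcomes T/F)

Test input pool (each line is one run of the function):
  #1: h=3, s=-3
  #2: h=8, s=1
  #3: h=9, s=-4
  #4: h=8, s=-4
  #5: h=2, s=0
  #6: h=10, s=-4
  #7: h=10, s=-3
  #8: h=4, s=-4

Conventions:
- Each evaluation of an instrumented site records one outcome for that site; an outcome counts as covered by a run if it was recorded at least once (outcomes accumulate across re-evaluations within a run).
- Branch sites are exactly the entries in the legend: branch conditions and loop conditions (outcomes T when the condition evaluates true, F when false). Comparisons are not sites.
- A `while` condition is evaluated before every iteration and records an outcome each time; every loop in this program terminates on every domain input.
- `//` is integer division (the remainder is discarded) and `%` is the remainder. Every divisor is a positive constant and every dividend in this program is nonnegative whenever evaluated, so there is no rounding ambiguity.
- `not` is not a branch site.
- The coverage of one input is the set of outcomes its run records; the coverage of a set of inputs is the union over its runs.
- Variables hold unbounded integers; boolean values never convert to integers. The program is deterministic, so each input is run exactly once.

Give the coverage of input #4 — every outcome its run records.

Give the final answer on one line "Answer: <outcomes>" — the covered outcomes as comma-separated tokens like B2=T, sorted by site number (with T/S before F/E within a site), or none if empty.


Event log for input #4 (h=8, s=-4):
  B1->T, B1->F, B2->F, B3->F, B4->F, B5->T, B6->F, B7->F, B8->F
collecting distinct outcomes: B1=T, B1=F, B2=F, B3=F, B4=F, B5=T, B6=F, B7=F, B8=F
Answer: B1=T, B1=F, B2=F, B3=F, B4=F, B5=T, B6=F, B7=F, B8=F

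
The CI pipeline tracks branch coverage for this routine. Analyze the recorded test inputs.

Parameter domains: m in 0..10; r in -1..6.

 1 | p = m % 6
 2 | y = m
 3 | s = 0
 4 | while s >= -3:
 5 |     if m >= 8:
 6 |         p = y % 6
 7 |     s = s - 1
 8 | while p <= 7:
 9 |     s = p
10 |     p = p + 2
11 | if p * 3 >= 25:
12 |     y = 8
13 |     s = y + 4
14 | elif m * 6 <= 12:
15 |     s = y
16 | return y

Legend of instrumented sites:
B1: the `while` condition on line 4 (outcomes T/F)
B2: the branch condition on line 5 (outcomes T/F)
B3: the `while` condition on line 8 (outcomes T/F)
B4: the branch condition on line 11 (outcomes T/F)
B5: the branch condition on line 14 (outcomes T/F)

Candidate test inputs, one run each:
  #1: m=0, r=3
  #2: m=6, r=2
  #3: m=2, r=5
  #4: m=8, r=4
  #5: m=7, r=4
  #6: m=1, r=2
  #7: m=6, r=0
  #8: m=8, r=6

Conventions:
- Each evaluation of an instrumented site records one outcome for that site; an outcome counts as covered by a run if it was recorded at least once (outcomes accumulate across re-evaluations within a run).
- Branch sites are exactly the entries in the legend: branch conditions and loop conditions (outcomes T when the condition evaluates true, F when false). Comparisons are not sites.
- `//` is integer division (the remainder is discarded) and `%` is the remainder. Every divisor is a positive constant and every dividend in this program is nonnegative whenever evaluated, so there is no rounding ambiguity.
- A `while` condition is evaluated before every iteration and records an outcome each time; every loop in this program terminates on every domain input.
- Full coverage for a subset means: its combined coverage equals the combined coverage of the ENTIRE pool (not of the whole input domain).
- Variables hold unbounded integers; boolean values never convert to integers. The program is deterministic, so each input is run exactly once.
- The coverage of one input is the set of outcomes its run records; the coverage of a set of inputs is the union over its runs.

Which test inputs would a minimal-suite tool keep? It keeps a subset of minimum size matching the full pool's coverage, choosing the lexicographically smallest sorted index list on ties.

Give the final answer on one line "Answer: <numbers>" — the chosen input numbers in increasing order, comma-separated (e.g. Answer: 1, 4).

input #1, m=0, r=3: events B1->T, B2->F, B1->T, B2->F, B1->T, B2->F, B1->T, B2->F, B1->F, B3->T, B3->T, B3->T, B3->T, B3->F, ...; outcomes B1=T, B1=F, B2=F, B3=T, B3=F, B4=F, B5=T
input #2, m=6, r=2: events B1->T, B2->F, B1->T, B2->F, B1->T, B2->F, B1->T, B2->F, B1->F, B3->T, B3->T, B3->T, B3->T, B3->F, ...; outcomes B1=T, B1=F, B2=F, B3=T, B3=F, B4=F, B5=F
input #3, m=2, r=5: events B1->T, B2->F, B1->T, B2->F, B1->T, B2->F, B1->T, B2->F, B1->F, B3->T, B3->T, B3->T, B3->F, B4->F, ...; outcomes B1=T, B1=F, B2=F, B3=T, B3=F, B4=F, B5=T
input #4, m=8, r=4: events B1->T, B2->T, B1->T, B2->T, B1->T, B2->T, B1->T, B2->T, B1->F, B3->T, B3->T, B3->T, B3->F, B4->F, ...; outcomes B1=T, B1=F, B2=T, B3=T, B3=F, B4=F, B5=F
input #5, m=7, r=4: events B1->T, B2->F, B1->T, B2->F, B1->T, B2->F, B1->T, B2->F, B1->F, B3->T, B3->T, B3->T, B3->T, B3->F, ...; outcomes B1=T, B1=F, B2=F, B3=T, B3=F, B4=T
input #6, m=1, r=2: events B1->T, B2->F, B1->T, B2->F, B1->T, B2->F, B1->T, B2->F, B1->F, B3->T, B3->T, B3->T, B3->T, B3->F, ...; outcomes B1=T, B1=F, B2=F, B3=T, B3=F, B4=T
input #7, m=6, r=0: events B1->T, B2->F, B1->T, B2->F, B1->T, B2->F, B1->T, B2->F, B1->F, B3->T, B3->T, B3->T, B3->T, B3->F, ...; outcomes B1=T, B1=F, B2=F, B3=T, B3=F, B4=F, B5=F
input #8, m=8, r=6: events B1->T, B2->T, B1->T, B2->T, B1->T, B2->T, B1->T, B2->T, B1->F, B3->T, B3->T, B3->T, B3->F, B4->F, ...; outcomes B1=T, B1=F, B2=T, B3=T, B3=F, B4=F, B5=F
the full pool covers 10 outcomes: B1=T, B1=F, B2=T, B2=F, B3=T, B3=F, B4=T, B4=F, B5=T, B5=F
size 1 is not enough: best union over all size-1 subsets is 7/10
size 2 is not enough: best union over all size-2 subsets is 9/10
the canonical winner is {1, 4, 5}: size 3, full 10-outcome coverage, earliest index list among size-3 covers

Answer: 1, 4, 5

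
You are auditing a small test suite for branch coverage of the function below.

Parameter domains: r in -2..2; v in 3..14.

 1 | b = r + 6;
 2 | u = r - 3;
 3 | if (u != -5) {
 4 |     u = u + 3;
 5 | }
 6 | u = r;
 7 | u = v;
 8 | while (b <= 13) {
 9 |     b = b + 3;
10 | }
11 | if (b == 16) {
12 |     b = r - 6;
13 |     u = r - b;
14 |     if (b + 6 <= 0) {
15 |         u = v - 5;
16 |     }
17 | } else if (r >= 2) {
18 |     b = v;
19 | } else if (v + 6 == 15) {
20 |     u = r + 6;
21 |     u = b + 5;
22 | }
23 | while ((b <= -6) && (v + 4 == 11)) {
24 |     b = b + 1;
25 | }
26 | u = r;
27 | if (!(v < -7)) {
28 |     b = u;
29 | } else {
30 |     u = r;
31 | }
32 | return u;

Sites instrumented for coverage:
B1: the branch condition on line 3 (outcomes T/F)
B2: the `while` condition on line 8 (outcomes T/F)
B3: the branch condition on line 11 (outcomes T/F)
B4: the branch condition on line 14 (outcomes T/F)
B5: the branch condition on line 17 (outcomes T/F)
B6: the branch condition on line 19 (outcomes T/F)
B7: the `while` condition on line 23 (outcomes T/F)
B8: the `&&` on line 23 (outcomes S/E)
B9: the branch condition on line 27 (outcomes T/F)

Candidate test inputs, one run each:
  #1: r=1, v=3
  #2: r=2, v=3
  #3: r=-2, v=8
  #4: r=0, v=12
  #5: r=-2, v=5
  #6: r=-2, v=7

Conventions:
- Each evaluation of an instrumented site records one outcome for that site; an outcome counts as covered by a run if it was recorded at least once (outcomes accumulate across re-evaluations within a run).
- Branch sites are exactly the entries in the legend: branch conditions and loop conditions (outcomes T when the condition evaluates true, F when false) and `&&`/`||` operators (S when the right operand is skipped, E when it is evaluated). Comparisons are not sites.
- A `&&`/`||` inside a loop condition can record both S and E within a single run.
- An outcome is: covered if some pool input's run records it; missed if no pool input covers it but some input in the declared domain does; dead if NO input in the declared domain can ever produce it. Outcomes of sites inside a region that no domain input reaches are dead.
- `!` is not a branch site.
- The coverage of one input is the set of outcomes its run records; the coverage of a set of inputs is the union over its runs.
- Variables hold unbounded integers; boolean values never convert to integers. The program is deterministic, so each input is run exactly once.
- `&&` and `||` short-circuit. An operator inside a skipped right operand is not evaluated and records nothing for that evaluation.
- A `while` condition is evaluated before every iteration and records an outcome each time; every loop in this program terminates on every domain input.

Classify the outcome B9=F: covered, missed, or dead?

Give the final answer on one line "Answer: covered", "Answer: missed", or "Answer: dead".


no pool input records B9=F
checking all 60 inputs in the declared domain: B9=F is never recorded -> dead
Answer: dead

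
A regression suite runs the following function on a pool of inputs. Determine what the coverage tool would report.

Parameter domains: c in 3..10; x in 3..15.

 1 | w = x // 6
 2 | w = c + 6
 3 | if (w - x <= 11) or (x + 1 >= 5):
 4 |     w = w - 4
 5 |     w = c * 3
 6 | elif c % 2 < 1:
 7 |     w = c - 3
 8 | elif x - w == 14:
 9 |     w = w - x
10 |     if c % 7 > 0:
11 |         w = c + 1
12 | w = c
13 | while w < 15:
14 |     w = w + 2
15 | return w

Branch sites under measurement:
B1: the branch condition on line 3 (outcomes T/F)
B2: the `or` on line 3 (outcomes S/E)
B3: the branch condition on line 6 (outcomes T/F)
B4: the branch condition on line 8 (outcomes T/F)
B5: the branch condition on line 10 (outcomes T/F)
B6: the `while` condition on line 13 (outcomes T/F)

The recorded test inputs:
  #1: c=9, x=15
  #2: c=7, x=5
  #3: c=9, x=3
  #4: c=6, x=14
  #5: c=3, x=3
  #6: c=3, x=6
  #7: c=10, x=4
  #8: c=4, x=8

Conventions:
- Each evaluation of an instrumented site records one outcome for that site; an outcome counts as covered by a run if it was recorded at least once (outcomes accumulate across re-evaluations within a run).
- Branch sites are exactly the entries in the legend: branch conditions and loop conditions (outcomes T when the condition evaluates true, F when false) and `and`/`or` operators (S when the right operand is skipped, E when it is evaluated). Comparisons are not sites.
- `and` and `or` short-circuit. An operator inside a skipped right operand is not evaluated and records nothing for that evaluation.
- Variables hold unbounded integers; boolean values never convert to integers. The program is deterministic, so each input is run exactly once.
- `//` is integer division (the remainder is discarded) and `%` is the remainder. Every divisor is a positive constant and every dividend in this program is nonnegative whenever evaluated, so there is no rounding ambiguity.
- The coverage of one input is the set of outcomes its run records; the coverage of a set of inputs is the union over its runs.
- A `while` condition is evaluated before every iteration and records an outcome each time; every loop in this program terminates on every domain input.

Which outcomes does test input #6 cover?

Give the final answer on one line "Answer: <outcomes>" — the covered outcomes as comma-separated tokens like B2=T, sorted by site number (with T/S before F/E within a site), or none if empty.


Tracing the run of input #6 (c=3, x=6):
  B2->S, B1->T, B6->T, B6->T, B6->T, B6->T, B6->T, B6->T, B6->F
as a set, this run covers: B1=T, B2=S, B6=T, B6=F
Answer: B1=T, B2=S, B6=T, B6=F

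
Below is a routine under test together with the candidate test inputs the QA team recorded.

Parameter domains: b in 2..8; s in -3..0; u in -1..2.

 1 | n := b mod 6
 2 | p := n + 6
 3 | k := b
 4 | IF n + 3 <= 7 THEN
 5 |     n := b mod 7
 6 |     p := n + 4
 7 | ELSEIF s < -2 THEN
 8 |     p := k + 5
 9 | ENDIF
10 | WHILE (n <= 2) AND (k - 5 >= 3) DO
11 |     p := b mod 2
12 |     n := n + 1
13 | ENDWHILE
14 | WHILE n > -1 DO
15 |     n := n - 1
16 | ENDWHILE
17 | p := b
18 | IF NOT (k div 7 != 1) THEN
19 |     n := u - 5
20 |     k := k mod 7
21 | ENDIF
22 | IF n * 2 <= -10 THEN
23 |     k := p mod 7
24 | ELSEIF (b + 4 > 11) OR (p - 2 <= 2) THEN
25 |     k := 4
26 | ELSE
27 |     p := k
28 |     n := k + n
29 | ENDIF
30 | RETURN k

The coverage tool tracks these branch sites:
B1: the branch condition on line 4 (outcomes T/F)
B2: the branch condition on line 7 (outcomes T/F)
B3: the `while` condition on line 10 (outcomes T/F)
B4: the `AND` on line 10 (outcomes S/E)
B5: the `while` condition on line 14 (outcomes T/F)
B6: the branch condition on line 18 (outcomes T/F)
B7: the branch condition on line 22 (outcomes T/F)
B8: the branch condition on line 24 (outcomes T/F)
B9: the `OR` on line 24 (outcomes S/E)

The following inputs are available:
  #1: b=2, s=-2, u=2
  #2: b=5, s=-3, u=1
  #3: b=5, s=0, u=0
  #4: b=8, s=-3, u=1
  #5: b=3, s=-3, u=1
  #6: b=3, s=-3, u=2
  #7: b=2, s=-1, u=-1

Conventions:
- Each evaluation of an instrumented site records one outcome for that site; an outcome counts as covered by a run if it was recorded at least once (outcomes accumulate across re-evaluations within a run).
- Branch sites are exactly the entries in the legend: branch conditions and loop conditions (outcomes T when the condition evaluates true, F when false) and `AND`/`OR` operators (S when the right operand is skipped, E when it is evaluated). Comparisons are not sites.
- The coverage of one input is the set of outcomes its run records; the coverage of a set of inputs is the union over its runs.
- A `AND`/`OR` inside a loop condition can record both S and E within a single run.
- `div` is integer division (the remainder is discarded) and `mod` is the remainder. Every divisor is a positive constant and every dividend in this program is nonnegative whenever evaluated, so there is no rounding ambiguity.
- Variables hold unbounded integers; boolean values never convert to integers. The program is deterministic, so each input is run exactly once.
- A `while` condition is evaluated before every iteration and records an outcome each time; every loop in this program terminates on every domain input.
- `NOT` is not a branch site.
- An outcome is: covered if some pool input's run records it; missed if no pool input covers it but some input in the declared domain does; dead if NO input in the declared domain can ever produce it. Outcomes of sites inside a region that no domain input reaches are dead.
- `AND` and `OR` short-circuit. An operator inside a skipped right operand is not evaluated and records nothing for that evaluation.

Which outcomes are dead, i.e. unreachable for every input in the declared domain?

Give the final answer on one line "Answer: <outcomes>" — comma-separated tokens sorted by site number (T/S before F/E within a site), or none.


exhaustive pass over the 112-input domain:
  reachable outcomes have witnesses, e.g. B1=T (e.g. b=2, s=-3, u=-1), B1=F (e.g. b=5, s=-3, u=-1), B2=T (e.g. b=5, s=-3, u=-1), B2=F (e.g. b=5, s=-2, u=-1)
Answer: none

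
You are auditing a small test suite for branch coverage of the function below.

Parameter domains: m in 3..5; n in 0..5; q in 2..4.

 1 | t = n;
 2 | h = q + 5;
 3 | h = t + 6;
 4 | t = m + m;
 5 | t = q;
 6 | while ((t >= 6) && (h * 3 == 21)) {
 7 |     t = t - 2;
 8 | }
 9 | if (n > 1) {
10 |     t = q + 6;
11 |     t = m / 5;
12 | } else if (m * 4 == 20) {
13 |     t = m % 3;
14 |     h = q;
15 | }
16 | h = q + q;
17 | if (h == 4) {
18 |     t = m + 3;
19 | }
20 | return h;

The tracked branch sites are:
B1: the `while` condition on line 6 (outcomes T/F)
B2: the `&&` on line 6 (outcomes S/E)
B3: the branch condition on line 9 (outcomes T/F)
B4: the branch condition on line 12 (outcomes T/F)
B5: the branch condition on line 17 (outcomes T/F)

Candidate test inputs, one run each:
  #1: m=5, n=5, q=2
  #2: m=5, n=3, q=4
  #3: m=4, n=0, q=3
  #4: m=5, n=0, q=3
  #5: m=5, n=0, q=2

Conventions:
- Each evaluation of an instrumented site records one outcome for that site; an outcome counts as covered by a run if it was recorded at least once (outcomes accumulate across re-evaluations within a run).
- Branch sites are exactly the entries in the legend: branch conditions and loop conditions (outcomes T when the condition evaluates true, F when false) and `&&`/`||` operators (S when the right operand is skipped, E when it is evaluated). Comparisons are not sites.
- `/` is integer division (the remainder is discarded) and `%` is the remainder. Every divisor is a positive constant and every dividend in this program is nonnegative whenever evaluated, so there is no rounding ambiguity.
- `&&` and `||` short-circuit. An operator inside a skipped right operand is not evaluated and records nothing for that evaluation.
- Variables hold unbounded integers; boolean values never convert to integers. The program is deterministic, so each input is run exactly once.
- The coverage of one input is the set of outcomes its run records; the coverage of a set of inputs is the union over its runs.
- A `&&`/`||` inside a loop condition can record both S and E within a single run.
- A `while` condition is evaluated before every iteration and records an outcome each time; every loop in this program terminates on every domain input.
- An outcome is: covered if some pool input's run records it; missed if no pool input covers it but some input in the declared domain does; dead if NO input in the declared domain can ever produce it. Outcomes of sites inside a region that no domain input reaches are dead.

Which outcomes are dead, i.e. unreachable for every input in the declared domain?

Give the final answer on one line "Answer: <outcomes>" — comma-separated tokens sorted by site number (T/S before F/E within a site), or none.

checking every outcome against all 54 domain inputs:
  B1=T: zero occurrences over every domain input -> dead
  B2=E: zero occurrences over every domain input -> dead
  reachable outcomes have witnesses, e.g. B1=F (e.g. m=3, n=0, q=2), B2=S (e.g. m=3, n=0, q=2), B3=T (e.g. m=3, n=2, q=2), B3=F (e.g. m=3, n=0, q=2)

Answer: B1=T, B2=E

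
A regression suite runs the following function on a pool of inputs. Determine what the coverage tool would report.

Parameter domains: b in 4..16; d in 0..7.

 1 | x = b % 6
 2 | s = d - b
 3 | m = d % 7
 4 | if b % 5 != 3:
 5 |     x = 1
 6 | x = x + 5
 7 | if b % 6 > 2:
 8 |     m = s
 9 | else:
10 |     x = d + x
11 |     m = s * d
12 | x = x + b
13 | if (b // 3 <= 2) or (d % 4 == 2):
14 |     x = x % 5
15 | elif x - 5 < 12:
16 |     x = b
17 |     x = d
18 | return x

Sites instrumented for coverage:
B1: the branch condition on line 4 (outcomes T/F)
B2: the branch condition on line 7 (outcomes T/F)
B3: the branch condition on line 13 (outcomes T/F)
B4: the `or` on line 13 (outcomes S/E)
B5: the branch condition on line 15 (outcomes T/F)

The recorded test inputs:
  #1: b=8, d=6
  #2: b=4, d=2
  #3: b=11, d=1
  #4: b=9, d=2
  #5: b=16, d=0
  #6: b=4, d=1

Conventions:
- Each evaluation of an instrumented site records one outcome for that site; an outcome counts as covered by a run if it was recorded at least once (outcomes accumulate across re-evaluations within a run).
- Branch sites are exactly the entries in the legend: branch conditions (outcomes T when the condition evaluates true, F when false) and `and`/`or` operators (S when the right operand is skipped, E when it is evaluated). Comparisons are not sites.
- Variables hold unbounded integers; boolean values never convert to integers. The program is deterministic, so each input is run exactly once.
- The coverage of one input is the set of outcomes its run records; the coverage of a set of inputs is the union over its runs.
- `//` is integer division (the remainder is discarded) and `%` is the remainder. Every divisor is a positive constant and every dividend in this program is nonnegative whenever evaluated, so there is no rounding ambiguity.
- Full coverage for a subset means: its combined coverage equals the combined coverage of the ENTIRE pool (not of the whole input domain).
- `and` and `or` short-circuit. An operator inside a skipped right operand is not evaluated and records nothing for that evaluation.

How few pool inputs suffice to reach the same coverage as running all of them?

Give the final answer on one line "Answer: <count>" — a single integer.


#1 (b=8, d=6) -> B1->F, B2->F, B4->S, B3->T; covered: B1=F, B2=F, B3=T, B4=S
#2 (b=4, d=2) -> B1->T, B2->T, B4->S, B3->T; covered: B1=T, B2=T, B3=T, B4=S
#3 (b=11, d=1) -> B1->T, B2->T, B4->E, B3->F, B5->F; covered: B1=T, B2=T, B3=F, B4=E, B5=F
#4 (b=9, d=2) -> B1->T, B2->T, B4->E, B3->T; covered: B1=T, B2=T, B3=T, B4=E
#5 (b=16, d=0) -> B1->T, B2->T, B4->E, B3->F, B5->F; covered: B1=T, B2=T, B3=F, B4=E, B5=F
#6 (b=4, d=1) -> B1->T, B2->T, B4->S, B3->T; covered: B1=T, B2=T, B3=T, B4=S
pool-wide coverage (9 outcomes): B1=T, B1=F, B2=T, B2=F, B3=T, B3=F, B4=S, B4=E, B5=F
size 1 is not enough: best union over all size-1 subsets is 5/9
the canonical winner is {1, 3}: size 2, full 9-outcome coverage, earliest index list among size-2 covers
Answer: 2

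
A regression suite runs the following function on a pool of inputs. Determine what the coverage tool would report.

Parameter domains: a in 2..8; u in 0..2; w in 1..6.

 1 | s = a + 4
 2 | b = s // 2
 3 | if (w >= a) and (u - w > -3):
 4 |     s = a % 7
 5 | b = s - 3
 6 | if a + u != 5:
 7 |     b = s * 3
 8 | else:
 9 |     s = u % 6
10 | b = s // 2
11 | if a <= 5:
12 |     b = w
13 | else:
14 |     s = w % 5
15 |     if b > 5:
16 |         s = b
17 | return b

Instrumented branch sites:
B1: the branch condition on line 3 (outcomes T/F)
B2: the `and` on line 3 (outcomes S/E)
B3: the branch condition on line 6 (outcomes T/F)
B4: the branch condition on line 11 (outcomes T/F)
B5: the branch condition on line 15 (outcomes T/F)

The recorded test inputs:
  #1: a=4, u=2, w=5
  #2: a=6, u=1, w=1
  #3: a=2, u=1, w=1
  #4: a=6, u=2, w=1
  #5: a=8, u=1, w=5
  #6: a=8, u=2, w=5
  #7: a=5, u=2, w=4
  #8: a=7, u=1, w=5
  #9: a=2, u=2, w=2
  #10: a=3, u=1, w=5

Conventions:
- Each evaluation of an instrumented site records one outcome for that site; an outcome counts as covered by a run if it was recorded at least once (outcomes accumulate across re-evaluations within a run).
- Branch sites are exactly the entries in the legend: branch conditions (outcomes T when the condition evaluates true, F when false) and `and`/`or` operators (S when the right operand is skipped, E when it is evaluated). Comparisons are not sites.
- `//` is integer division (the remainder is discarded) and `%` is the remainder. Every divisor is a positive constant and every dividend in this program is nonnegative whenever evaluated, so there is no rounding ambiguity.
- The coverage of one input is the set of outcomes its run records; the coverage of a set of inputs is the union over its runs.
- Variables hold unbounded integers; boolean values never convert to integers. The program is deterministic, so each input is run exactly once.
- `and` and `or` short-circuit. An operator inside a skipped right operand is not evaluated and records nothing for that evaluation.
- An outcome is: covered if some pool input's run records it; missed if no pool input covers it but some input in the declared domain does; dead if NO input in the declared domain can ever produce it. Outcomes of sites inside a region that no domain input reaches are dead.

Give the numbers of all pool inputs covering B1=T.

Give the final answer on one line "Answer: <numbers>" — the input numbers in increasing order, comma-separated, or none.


input #1 (a=4, u=2, w=5): never hits B1=T
input #2 (a=6, u=1, w=1): never hits B1=T
input #3 (a=2, u=1, w=1): never hits B1=T
input #4 (a=6, u=2, w=1): never hits B1=T
input #5 (a=8, u=1, w=5): never hits B1=T
input #6 (a=8, u=2, w=5): never hits B1=T
input #7 (a=5, u=2, w=4): never hits B1=T
input #8 (a=7, u=1, w=5): never hits B1=T
input #9 (a=2, u=2, w=2): hits B1=T
input #10 (a=3, u=1, w=5): never hits B1=T
Answer: 9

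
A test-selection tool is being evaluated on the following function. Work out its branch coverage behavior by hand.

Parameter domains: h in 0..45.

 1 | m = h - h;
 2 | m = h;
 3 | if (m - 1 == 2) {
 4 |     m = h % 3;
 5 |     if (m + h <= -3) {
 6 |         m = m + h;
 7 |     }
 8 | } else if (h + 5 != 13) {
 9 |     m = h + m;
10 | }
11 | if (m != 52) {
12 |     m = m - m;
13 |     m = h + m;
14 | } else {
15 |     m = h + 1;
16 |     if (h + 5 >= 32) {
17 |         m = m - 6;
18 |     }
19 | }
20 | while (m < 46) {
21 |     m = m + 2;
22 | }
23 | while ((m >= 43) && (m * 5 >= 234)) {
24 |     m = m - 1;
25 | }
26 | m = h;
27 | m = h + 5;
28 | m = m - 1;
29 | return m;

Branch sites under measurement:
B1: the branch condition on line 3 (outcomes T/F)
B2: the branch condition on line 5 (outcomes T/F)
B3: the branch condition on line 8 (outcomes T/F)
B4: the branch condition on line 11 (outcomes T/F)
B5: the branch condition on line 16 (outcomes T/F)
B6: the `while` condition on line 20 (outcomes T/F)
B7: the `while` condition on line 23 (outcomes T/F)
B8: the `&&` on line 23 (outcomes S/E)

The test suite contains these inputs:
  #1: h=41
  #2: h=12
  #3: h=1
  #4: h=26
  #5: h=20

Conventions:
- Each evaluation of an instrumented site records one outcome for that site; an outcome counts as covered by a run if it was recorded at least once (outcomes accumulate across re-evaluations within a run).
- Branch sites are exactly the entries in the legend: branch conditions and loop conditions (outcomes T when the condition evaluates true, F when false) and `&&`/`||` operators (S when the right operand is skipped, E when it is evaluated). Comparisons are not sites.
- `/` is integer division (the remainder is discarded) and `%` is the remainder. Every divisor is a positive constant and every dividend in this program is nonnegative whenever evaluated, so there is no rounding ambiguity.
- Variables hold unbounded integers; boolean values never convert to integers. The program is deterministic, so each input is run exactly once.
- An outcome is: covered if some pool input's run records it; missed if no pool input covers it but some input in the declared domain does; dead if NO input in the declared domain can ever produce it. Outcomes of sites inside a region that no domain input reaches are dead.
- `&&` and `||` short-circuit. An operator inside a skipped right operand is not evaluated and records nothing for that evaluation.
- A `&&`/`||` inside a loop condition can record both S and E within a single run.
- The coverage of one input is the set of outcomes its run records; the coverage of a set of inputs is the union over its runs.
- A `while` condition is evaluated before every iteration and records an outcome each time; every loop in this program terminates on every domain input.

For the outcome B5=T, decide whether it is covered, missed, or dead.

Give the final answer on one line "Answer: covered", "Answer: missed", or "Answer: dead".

no pool input records B5=T
checking all 46 inputs in the declared domain: B5=T is never recorded -> dead

Answer: dead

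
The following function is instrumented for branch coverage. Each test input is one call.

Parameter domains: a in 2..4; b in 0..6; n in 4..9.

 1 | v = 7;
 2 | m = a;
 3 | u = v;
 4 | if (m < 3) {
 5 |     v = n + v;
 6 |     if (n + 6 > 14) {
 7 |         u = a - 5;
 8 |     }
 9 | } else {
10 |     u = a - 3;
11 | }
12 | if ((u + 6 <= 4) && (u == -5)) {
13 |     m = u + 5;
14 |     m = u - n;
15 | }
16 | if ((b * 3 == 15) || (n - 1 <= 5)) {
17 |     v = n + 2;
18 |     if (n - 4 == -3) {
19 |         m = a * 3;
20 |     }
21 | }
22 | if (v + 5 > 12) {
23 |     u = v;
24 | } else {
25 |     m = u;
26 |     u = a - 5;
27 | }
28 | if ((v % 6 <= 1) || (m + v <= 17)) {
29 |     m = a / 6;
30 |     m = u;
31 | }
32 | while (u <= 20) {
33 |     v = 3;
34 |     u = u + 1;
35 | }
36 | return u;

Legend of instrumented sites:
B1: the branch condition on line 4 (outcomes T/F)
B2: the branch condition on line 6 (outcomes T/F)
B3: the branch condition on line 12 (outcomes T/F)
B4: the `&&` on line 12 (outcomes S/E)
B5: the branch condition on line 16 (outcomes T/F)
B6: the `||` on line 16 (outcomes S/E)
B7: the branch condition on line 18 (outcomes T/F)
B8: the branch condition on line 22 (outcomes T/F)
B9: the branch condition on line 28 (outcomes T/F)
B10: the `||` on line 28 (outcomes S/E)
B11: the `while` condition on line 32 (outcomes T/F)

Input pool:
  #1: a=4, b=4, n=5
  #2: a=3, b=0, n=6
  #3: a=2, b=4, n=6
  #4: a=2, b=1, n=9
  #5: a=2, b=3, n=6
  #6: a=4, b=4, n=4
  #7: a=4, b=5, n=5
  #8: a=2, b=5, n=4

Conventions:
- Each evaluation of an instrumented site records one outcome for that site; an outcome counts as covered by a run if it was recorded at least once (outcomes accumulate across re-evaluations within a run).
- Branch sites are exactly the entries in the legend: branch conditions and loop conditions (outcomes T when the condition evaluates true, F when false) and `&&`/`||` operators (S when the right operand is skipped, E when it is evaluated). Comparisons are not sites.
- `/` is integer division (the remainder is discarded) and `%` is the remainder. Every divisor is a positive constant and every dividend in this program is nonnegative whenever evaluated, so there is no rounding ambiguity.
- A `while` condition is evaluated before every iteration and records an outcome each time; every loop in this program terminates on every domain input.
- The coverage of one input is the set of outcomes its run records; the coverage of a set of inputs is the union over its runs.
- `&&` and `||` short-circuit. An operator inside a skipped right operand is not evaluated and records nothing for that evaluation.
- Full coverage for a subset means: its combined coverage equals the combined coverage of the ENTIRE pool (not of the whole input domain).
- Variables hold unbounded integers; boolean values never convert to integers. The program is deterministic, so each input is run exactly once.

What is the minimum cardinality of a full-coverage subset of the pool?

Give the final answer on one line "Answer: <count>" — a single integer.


#1 (a=4, b=4, n=5) -> covered: B1=F, B3=F, B4=S, B5=T, B6=E, B7=F, B8=F, B9=T, B10=S, B11=T, B11=F
#2 (a=3, b=0, n=6) -> covered: B1=F, B3=F, B4=S, B5=T, B6=E, B7=F, B8=T, B9=T, B10=E, B11=T, B11=F
#3 (a=2, b=4, n=6) -> covered: B1=T, B2=F, B3=F, B4=S, B5=T, B6=E, B7=F, B8=T, B9=T, B10=E, B11=T, B11=F
#4 (a=2, b=1, n=9) -> covered: B1=T, B2=T, B3=F, B4=E, B5=F, B6=E, B8=T, B9=F, B10=E, B11=T, B11=F
#5 (a=2, b=3, n=6) -> covered: B1=T, B2=F, B3=F, B4=S, B5=T, B6=E, B7=F, B8=T, B9=T, B10=E, B11=T, B11=F
#6 (a=4, b=4, n=4) -> covered: B1=F, B3=F, B4=S, B5=T, B6=E, B7=F, B8=F, B9=T, B10=S, B11=T, B11=F
#7 (a=4, b=5, n=5) -> covered: B1=F, B3=F, B4=S, B5=T, B6=S, B7=F, B8=F, B9=T, B10=S, B11=T, B11=F
#8 (a=2, b=5, n=4) -> covered: B1=T, B2=F, B3=F, B4=S, B5=T, B6=S, B7=F, B8=F, B9=T, B10=S, B11=T, B11=F
together the pool reaches 20 outcomes: B1=T, B1=F, B2=T, B2=F, B3=F, B4=S, B4=E, B5=T, B5=F, B6=S, B6=E, B7=F, B8=T, B8=F, B9=T, B9=F, B10=S, B10=E, B11=T, B11=F
size 1 is not enough: best union over all size-1 subsets is 12/20
size 2 is not enough: best union over all size-2 subsets is 19/20
size 3: inputs {1, 4, 8} cover all 20 outcomes, and no lexicographically smaller subset of this size does
Answer: 3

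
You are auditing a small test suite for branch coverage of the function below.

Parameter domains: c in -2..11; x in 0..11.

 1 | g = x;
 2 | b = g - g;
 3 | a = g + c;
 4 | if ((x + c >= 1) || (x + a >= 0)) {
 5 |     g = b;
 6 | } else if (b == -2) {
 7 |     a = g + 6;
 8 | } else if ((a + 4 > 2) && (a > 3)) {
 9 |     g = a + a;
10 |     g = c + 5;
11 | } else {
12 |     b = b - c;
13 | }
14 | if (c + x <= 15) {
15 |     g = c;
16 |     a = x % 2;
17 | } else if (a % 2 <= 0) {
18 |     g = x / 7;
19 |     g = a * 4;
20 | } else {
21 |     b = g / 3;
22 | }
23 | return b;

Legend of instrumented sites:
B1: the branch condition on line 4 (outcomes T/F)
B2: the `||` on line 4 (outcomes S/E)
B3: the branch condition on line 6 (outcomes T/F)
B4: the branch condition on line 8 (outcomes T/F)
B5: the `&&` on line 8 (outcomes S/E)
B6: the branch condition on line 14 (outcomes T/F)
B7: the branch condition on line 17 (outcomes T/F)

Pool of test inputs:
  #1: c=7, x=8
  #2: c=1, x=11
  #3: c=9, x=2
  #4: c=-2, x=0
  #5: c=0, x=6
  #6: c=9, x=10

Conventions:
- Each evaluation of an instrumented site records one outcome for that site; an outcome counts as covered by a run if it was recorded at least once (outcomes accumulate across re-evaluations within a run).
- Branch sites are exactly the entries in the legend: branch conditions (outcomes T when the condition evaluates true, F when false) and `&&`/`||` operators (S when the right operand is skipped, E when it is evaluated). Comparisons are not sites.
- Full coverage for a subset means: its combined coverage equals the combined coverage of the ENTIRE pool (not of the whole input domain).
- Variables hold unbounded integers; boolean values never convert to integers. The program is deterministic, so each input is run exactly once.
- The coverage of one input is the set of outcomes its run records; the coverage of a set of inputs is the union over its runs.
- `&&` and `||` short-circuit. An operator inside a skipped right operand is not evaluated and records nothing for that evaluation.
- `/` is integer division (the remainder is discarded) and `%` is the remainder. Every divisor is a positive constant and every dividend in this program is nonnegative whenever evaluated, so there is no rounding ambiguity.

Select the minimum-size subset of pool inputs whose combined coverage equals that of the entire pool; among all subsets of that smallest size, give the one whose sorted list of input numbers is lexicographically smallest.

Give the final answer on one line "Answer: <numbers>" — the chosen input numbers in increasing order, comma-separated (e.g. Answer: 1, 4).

test 1 (c=7, x=8) hits B1=T, B2=S, B6=T
test 2 (c=1, x=11) hits B1=T, B2=S, B6=T
test 3 (c=9, x=2) hits B1=T, B2=S, B6=T
test 4 (c=-2, x=0) hits B1=F, B2=E, B3=F, B4=F, B5=S, B6=T
test 5 (c=0, x=6) hits B1=T, B2=S, B6=T
test 6 (c=9, x=10) hits B1=T, B2=S, B6=F, B7=F
together the pool reaches 10 outcomes: B1=T, B1=F, B2=S, B2=E, B3=F, B4=F, B5=S, B6=T, B6=F, B7=F
checked all size-1 subsets: none covers 10 outcomes (max 6/10)
the canonical winner is {4, 6}: size 2, full 10-outcome coverage, earliest index list among size-2 covers

Answer: 4, 6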